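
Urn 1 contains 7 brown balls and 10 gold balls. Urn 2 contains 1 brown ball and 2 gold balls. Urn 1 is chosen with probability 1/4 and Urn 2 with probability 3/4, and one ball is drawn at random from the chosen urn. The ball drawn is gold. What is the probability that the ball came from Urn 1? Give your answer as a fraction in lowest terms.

5/22

P(gold | Urn 1) = 10/17; P(gold | Urn 2) = 2/3.
P(gold) = 1/4·10/17 + 3/4·2/3 = 11/17.
By Bayes' rule, P(Urn 1 | gold) = 5/34 / 11/17 = 5/22 ≈ 0.2273.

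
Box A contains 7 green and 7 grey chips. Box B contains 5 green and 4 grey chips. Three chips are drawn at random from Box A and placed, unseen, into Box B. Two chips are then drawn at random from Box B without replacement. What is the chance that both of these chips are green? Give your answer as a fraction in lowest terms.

Condition on how many of the transferred chips are green (from Box A: 7 green of 14; then Box B has 12 total).
  0 green: C(7,0)C(7,3)/C(14,3) = 5/52; then P = C(5,2)/C(12,2) = 5/33
  1 green: C(7,1)C(7,2)/C(14,3) = 21/52; then P = C(6,2)/C(12,2) = 5/22
  2 green: C(7,2)C(7,1)/C(14,3) = 21/52; then P = C(7,2)/C(12,2) = 7/22
  3 green: C(7,3)C(7,0)/C(14,3) = 5/52; then P = C(8,2)/C(12,2) = 14/33
P(both green) = 43/156 ≈ 0.2756.

43/156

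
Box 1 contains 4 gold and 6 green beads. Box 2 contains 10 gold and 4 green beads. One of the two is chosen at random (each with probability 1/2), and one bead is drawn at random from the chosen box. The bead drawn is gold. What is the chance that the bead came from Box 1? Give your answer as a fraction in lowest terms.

14/39

P(gold | Box 1) = 2/5; P(gold | Box 2) = 5/7.
P(gold) = 1/2·2/5 + 1/2·5/7 = 39/70.
By Bayes' rule, P(Box 1 | gold) = 1/5 / 39/70 = 14/39 ≈ 0.3590.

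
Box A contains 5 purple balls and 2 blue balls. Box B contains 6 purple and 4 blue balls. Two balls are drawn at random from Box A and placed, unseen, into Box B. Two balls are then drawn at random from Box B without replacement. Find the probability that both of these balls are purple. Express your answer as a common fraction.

Condition on how many of the transferred balls are purple (from Box A: 5 purple of 7; then Box B has 12 total).
  0 purple: C(5,0)C(2,2)/C(7,2) = 1/21; then P = C(6,2)/C(12,2) = 5/22
  1 purple: C(5,1)C(2,1)/C(7,2) = 10/21; then P = C(7,2)/C(12,2) = 7/22
  2 purple: C(5,2)C(2,0)/C(7,2) = 10/21; then P = C(8,2)/C(12,2) = 14/33
P(both purple) = 505/1386 ≈ 0.3644.

505/1386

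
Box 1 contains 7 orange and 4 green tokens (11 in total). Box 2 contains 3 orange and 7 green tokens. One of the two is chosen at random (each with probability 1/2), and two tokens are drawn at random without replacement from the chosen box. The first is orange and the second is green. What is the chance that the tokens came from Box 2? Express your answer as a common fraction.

P(E | Box 1) = 14/55; P(E | Box 2) = 7/30.
P(E) = 1/2·14/55 + 1/2·7/30 = 161/660.
By Bayes' rule, P(Box 2 | E) = 7/60 / 161/660 = 11/23 ≈ 0.4783.

11/23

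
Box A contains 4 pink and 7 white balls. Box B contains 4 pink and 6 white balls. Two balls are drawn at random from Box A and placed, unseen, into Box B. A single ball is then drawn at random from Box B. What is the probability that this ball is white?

Condition on how many of the transferred balls are white (from Box A: 7 white of 11; then Box B has 12 total).
  0 white: C(7,0)C(4,2)/C(11,2) = 6/55; then P = 6/12
  1 white: C(7,1)C(4,1)/C(11,2) = 28/55; then P = 7/12
  2 white: C(7,2)C(4,0)/C(11,2) = 21/55; then P = 8/12
P(white from Box B) = 20/33 ≈ 0.6061.

20/33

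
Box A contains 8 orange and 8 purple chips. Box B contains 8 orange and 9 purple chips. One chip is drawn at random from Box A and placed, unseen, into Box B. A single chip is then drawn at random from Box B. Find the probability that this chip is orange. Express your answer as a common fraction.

Condition on how many of the transferred chips are orange (from Box A: 8 orange of 16; then Box B has 18 total).
  0 orange: C(8,0)C(8,1)/C(16,1) = 1/2; then P = 8/18
  1 orange: C(8,1)C(8,0)/C(16,1) = 1/2; then P = 9/18
P(orange from Box B) = 17/36 ≈ 0.4722.

17/36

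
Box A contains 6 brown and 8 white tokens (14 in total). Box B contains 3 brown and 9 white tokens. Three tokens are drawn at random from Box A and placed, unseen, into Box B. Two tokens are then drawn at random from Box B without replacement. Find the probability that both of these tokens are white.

Condition on how many of the transferred tokens are white (from Box A: 8 white of 14; then Box B has 15 total).
  0 white: C(8,0)C(6,3)/C(14,3) = 5/91; then P = C(9,2)/C(15,2) = 12/35
  1 white: C(8,1)C(6,2)/C(14,3) = 30/91; then P = C(10,2)/C(15,2) = 3/7
  2 white: C(8,2)C(6,1)/C(14,3) = 6/13; then P = C(11,2)/C(15,2) = 11/21
  3 white: C(8,3)C(6,0)/C(14,3) = 2/13; then P = C(12,2)/C(15,2) = 22/35
P(both white) = 1588/3185 ≈ 0.4986.

1588/3185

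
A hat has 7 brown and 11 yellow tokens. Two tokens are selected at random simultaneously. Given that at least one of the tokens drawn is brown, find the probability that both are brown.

3/14

P(both brown) = C(7,2)/C(18,2) = 7/51; P(at least one brown) = 1 − C(11,2)/C(18,2) = 98/153.
Since 'both brown' ⊆ 'at least one brown', P(both | at least one) = 7/51 / 98/153 = 3/14 ≈ 0.2143.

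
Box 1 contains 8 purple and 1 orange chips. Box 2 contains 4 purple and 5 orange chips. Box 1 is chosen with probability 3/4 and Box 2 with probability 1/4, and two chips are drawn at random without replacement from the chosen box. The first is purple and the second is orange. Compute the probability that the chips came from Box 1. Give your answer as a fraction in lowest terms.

P(E | Box 1) = 1/9; P(E | Box 2) = 5/18.
P(E) = 3/4·1/9 + 1/4·5/18 = 11/72.
By Bayes' rule, P(Box 1 | E) = 1/12 / 11/72 = 6/11 ≈ 0.5455.

6/11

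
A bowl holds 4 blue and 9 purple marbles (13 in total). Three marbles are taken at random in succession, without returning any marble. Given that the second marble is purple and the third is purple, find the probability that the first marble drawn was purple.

P(first=purple and the second marble is purple and the third is purple) = (9/13)·(8/12)·(7/11) = 42/143.
P(E) = Σ over first color = 24/143 + 42/143 = 6/13.
By Bayes, P(first=purple | E) = 42/143 / 6/13 = 7/11 ≈ 0.6364.

7/11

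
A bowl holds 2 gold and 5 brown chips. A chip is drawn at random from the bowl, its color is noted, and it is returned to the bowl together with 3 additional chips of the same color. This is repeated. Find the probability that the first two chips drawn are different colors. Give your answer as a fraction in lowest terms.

2/7

Either gold then brown, or brown then gold; after the first draw the total is 10.
P = (2/7)·(5/10) + (5/7)·(2/10) = 2/7 ≈ 0.2857.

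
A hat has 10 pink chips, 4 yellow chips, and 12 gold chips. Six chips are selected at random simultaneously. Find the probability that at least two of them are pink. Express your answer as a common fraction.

981/1265

Sum the hypergeometric tail for j = 2,…,6 pink chips.
Favorable = C(10,2)·C(16,4) + C(10,3)·C(16,3) + C(10,4)·C(16,2) + C(10,5)·C(16,1) + C(10,6)·C(16,0) = 178542; total = C(26,6) = 230230.
P = 178542/230230 = 981/1265 ≈ 0.7755.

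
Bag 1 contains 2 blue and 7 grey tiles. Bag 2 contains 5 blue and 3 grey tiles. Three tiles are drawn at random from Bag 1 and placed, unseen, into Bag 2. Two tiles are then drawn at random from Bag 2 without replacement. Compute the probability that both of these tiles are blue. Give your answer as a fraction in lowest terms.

Condition on how many of the transferred tiles are blue (from Bag 1: 2 blue of 9; then Bag 2 has 11 total).
  0 blue: C(2,0)C(7,3)/C(9,3) = 5/12; then P = C(5,2)/C(11,2) = 2/11
  1 blue: C(2,1)C(7,2)/C(9,3) = 1/2; then P = C(6,2)/C(11,2) = 3/11
  2 blue: C(2,2)C(7,1)/C(9,3) = 1/12; then P = C(7,2)/C(11,2) = 21/55
P(both blue) = 161/660 ≈ 0.2439.

161/660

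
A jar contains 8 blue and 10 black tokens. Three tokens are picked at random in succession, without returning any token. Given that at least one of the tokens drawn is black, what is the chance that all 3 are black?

3/19

P(all 3 black) = C(10,3)/C(18,3) = 5/34; P(at least one black) = 1 − C(8,3)/C(18,3) = 95/102.
Since 'all 3 black' ⊆ 'at least one black', P(all 3 | at least one) = 5/34 / 95/102 = 3/19 ≈ 0.1579.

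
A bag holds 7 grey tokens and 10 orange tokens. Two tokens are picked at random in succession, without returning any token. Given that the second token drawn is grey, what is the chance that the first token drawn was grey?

3/8

P(first=grey and the second token drawn is grey) = (7/17)·(6/16) = 21/136.
P(the second token drawn is grey) = Σ over first color = 21/136 + 35/136 = 7/17.
By Bayes, P(first=grey | the second token drawn is grey) = 21/136 / 7/17 = 3/8 ≈ 0.3750.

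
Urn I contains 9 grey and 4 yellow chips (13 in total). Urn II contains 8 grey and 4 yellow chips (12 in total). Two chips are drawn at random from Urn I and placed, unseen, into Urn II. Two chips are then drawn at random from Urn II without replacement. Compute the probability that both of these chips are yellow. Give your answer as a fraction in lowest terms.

Condition on how many of the transferred chips are yellow (from Urn I: 4 yellow of 13; then Urn II has 14 total).
  0 yellow: C(4,0)C(9,2)/C(13,2) = 6/13; then P = C(4,2)/C(14,2) = 6/91
  1 yellow: C(4,1)C(9,1)/C(13,2) = 6/13; then P = C(5,2)/C(14,2) = 10/91
  2 yellow: C(4,2)C(9,0)/C(13,2) = 1/13; then P = C(6,2)/C(14,2) = 15/91
P(both yellow) = 111/1183 ≈ 0.0938.

111/1183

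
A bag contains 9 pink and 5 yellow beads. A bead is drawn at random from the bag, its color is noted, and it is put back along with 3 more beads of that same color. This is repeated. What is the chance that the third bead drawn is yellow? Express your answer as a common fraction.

5/14

Sum over the four possibilities for the first two draws (yellow/not-yellow each), tracking how the yellow count and total change by +3 per draw.
P(third is yellow) = 5/14 ≈ 0.3571. (In a Pólya urn every draw has the same marginal probability 5/14.)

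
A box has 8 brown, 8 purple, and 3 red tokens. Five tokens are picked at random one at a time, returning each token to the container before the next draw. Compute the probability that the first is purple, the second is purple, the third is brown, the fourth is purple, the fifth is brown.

Multiply the conditional probability of each draw in order, with replacement (the composition resets each draw).
P = (8/19) · (8/19) · (8/19) · (8/19) · (8/19) = 32768/2476099 ≈ 0.0132.

32768/2476099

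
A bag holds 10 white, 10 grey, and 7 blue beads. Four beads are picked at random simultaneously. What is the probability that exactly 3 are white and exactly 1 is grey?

Unordered draws without replacement: count favorable combinations over C(27,4).
Favorable = C(10,3) · C(10,1) · C(7,0) = 1200; total = C(27,4) = 17550.
P = 1200/17550 = 8/117 ≈ 0.0684.

8/117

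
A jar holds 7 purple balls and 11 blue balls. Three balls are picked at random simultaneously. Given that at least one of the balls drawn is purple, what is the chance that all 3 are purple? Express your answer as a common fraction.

P(all 3 purple) = C(7,3)/C(18,3) = 35/816; P(at least one purple) = 1 − C(11,3)/C(18,3) = 217/272.
Since 'all 3 purple' ⊆ 'at least one purple', P(all 3 | at least one) = 35/816 / 217/272 = 5/93 ≈ 0.0538.

5/93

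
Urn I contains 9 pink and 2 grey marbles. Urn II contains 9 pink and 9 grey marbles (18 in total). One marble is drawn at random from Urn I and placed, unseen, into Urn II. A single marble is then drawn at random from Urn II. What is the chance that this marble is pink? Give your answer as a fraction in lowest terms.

108/209

Condition on how many of the transferred marbles are pink (from Urn I: 9 pink of 11; then Urn II has 19 total).
  0 pink: C(9,0)C(2,1)/C(11,1) = 2/11; then P = 9/19
  1 pink: C(9,1)C(2,0)/C(11,1) = 9/11; then P = 10/19
P(pink from Urn II) = 108/209 ≈ 0.5167.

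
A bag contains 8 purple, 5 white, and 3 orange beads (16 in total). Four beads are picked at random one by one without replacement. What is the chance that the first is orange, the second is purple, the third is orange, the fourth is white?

Multiply the conditional probability of each draw in order, without replacement, so each draw removes one from its color and from the total.
P = (3/16) · (8/15) · (2/14) · (5/13) = 1/182 ≈ 0.0055.

1/182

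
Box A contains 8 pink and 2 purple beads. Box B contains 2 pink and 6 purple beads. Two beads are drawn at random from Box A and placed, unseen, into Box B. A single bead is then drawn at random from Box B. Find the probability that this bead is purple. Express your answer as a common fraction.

16/25

Condition on how many of the transferred beads are purple (from Box A: 2 purple of 10; then Box B has 10 total).
  0 purple: C(2,0)C(8,2)/C(10,2) = 28/45; then P = 6/10
  1 purple: C(2,1)C(8,1)/C(10,2) = 16/45; then P = 7/10
  2 purple: C(2,2)C(8,0)/C(10,2) = 1/45; then P = 8/10
P(purple from Box B) = 16/25 ≈ 0.6400.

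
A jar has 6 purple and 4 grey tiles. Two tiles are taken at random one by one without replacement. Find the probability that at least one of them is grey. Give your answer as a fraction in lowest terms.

2/3

Use the complement: P(at least one grey) = 1 − P(no grey).
P(none) = C(6,2)/C(10,2) = 15/45.
So P = 1 − 15/45 = 2/3 ≈ 0.6667.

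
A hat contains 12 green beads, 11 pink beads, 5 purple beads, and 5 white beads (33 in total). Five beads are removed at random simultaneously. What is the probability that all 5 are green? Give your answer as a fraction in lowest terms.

Unordered draws without replacement: count favorable combinations over C(33,5).
Favorable = C(12,5) · C(11,0) · C(5,0) · C(5,0) = 792; total = C(33,5) = 237336.
P = 792/237336 = 3/899 ≈ 0.0033.

3/899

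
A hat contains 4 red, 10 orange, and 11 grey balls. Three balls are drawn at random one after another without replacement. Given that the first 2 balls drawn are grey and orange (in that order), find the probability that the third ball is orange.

After removing 1 orange, 1 grey, the hat has 9 orange out of 23 remaining.
P(third is orange | given) = 9/23 ≈ 0.3913.

9/23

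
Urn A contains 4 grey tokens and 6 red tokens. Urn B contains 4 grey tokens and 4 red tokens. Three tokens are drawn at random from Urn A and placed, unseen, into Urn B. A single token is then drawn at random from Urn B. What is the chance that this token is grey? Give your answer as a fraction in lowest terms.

Condition on how many of the transferred tokens are grey (from Urn A: 4 grey of 10; then Urn B has 11 total).
  0 grey: C(4,0)C(6,3)/C(10,3) = 1/6; then P = 4/11
  1 grey: C(4,1)C(6,2)/C(10,3) = 1/2; then P = 5/11
  2 grey: C(4,2)C(6,1)/C(10,3) = 3/10; then P = 6/11
  3 grey: C(4,3)C(6,0)/C(10,3) = 1/30; then P = 7/11
P(grey from Urn B) = 26/55 ≈ 0.4727.

26/55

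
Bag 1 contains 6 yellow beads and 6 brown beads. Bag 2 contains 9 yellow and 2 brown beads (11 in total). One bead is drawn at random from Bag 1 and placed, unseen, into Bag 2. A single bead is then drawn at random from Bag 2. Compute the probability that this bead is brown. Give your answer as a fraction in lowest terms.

Condition on how many of the transferred beads are brown (from Bag 1: 6 brown of 12; then Bag 2 has 12 total).
  0 brown: C(6,0)C(6,1)/C(12,1) = 1/2; then P = 2/12
  1 brown: C(6,1)C(6,0)/C(12,1) = 1/2; then P = 3/12
P(brown from Bag 2) = 5/24 ≈ 0.2083.

5/24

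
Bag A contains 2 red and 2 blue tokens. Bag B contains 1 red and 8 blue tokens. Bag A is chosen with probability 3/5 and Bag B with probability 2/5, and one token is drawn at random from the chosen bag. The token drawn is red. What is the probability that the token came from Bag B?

4/31

P(red | Bag A) = 1/2; P(red | Bag B) = 1/9.
P(red) = 3/5·1/2 + 2/5·1/9 = 31/90.
By Bayes' rule, P(Bag B | red) = 2/45 / 31/90 = 4/31 ≈ 0.1290.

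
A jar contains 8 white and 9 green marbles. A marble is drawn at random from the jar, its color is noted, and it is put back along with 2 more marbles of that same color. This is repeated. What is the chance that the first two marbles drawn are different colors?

Either white then green, or green then white; after the first draw the total is 19.
P = (8/17)·(9/19) + (9/17)·(8/19) = 144/323 ≈ 0.4458.

144/323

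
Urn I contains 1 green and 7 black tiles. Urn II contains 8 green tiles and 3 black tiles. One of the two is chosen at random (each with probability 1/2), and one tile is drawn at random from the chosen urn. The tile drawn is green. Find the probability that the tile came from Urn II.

P(green | Urn I) = 1/8; P(green | Urn II) = 8/11.
P(green) = 1/2·1/8 + 1/2·8/11 = 75/176.
By Bayes' rule, P(Urn II | green) = 4/11 / 75/176 = 64/75 ≈ 0.8533.

64/75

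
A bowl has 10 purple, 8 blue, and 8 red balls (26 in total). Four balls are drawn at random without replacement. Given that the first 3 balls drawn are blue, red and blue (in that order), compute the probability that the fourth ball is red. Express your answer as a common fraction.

7/23

After removing 2 blue, 1 red, the bowl has 7 red out of 23 remaining.
P(fourth is red | given) = 7/23 ≈ 0.3043.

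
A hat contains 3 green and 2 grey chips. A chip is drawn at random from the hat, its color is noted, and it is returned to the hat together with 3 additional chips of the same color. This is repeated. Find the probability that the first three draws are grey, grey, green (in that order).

3/44

Track the composition after each reinforcement of +3.
P = (2/5) · (5/8) · (3/11) = 3/44 ≈ 0.0682.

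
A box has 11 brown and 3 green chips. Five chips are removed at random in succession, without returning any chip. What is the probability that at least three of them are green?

5/182

Sum the hypergeometric tail for j = 3,…,3 green chips.
Favorable = C(3,3)·C(11,2) = 55; total = C(14,5) = 2002.
P = 55/2002 = 5/182 ≈ 0.0275.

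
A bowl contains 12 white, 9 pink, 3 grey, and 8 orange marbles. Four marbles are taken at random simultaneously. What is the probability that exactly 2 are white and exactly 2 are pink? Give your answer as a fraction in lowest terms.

297/4495

Unordered draws without replacement: count favorable combinations over C(32,4).
Favorable = C(12,2) · C(9,2) · C(3,0) · C(8,0) = 2376; total = C(32,4) = 35960.
P = 2376/35960 = 297/4495 ≈ 0.0661.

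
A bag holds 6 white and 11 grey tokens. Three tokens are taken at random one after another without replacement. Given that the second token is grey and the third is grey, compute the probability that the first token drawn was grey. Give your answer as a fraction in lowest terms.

P(first=grey and the second token is grey and the third is grey) = (11/17)·(10/16)·(9/15) = 33/136.
P(E) = Σ over first color = 11/68 + 33/136 = 55/136.
By Bayes, P(first=grey | E) = 33/136 / 55/136 = 3/5 ≈ 0.6000.

3/5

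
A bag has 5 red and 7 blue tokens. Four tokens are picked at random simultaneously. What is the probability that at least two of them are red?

Sum the hypergeometric tail for j = 2,…,4 red tokens.
Favorable = C(5,2)·C(7,2) + C(5,3)·C(7,1) + C(5,4)·C(7,0) = 285; total = C(12,4) = 495.
P = 285/495 = 19/33 ≈ 0.5758.

19/33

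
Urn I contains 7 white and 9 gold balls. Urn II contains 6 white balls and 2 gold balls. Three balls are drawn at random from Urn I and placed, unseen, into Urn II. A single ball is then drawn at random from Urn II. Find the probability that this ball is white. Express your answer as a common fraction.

117/176

Condition on how many of the transferred balls are white (from Urn I: 7 white of 16; then Urn II has 11 total).
  0 white: C(7,0)C(9,3)/C(16,3) = 3/20; then P = 6/11
  1 white: C(7,1)C(9,2)/C(16,3) = 9/20; then P = 7/11
  2 white: C(7,2)C(9,1)/C(16,3) = 27/80; then P = 8/11
  3 white: C(7,3)C(9,0)/C(16,3) = 1/16; then P = 9/11
P(white from Urn II) = 117/176 ≈ 0.6648.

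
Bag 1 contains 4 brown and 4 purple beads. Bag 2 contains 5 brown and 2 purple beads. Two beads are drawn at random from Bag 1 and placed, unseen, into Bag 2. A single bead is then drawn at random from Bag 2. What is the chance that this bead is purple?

1/3

Condition on how many of the transferred beads are purple (from Bag 1: 4 purple of 8; then Bag 2 has 9 total).
  0 purple: C(4,0)C(4,2)/C(8,2) = 3/14; then P = 2/9
  1 purple: C(4,1)C(4,1)/C(8,2) = 4/7; then P = 3/9
  2 purple: C(4,2)C(4,0)/C(8,2) = 3/14; then P = 4/9
P(purple from Bag 2) = 1/3 ≈ 0.3333.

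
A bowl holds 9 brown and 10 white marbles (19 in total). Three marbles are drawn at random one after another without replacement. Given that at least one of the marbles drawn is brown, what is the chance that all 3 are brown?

P(all 3 brown) = C(9,3)/C(19,3) = 28/323; P(at least one brown) = 1 − C(10,3)/C(19,3) = 283/323.
Since 'all 3 brown' ⊆ 'at least one brown', P(all 3 | at least one) = 28/323 / 283/323 = 28/283 ≈ 0.0989.

28/283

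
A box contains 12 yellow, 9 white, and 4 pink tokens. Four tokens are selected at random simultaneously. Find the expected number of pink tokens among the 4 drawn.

By linearity of expectation, E[X] = Σ P(draw i is pink); by symmetry each draw (even without replacement) has P(pink) = 4/25.
E[X] = 4 · 4/25 = 16/25 ≈ 0.6400.

16/25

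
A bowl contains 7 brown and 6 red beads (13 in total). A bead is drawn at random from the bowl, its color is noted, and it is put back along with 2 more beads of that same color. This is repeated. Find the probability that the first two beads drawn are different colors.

Either red then brown, or brown then red; after the first draw the total is 15.
P = (6/13)·(7/15) + (7/13)·(6/15) = 28/65 ≈ 0.4308.

28/65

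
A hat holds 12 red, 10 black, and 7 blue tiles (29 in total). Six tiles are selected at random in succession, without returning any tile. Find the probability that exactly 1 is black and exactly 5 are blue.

Unordered draws without replacement: count favorable combinations over C(29,6).
Favorable = C(12,0) · C(10,1) · C(7,5) = 210; total = C(29,6) = 475020.
P = 210/475020 = 1/2262 ≈ 0.0004.

1/2262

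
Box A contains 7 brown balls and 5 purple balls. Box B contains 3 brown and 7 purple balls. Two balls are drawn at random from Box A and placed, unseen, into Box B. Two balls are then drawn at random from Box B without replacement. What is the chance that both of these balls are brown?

Condition on how many of the transferred balls are brown (from Box A: 7 brown of 12; then Box B has 12 total).
  0 brown: C(7,0)C(5,2)/C(12,2) = 5/33; then P = C(3,2)/C(12,2) = 1/22
  1 brown: C(7,1)C(5,1)/C(12,2) = 35/66; then P = C(4,2)/C(12,2) = 1/11
  2 brown: C(7,2)C(5,0)/C(12,2) = 7/22; then P = C(5,2)/C(12,2) = 5/33
P(both brown) = 25/242 ≈ 0.1033.

25/242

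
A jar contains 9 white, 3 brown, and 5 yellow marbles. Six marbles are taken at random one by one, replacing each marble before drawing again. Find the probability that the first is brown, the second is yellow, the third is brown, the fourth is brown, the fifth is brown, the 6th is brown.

1215/24137569

Multiply the conditional probability of each draw in order, with replacement (the composition resets each draw).
P = (3/17) · (5/17) · (3/17) · (3/17) · (3/17) · (3/17) = 1215/24137569 ≈ 0.0001.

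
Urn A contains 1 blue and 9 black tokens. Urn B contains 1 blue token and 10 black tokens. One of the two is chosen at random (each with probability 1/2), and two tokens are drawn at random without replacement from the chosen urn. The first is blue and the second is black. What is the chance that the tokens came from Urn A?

11/21

P(E | Urn A) = 1/10; P(E | Urn B) = 1/11.
P(E) = 1/2·1/10 + 1/2·1/11 = 21/220.
By Bayes' rule, P(Urn A | E) = 1/20 / 21/220 = 11/21 ≈ 0.5238.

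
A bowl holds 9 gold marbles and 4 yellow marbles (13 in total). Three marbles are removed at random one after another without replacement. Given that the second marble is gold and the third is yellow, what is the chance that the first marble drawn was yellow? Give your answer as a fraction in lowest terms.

P(first=yellow and the second marble is gold and the third is yellow) = (4/13)·(9/12)·(3/11) = 9/143.
P(E) = Σ over first color = 24/143 + 9/143 = 3/13.
By Bayes, P(first=yellow | E) = 9/143 / 3/13 = 3/11 ≈ 0.2727.

3/11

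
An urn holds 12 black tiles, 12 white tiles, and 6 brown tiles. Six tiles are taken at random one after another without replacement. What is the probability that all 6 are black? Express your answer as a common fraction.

44/28275

Unordered draws without replacement: count favorable combinations over C(30,6).
Favorable = C(12,6) · C(12,0) · C(6,0) = 924; total = C(30,6) = 593775.
P = 924/593775 = 44/28275 ≈ 0.0016.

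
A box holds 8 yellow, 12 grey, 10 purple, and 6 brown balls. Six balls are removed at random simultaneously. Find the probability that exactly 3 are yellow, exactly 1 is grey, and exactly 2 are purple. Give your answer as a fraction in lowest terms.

90/5797

Unordered draws without replacement: count favorable combinations over C(36,6).
Favorable = C(8,3) · C(12,1) · C(10,2) · C(6,0) = 30240; total = C(36,6) = 1947792.
P = 30240/1947792 = 90/5797 ≈ 0.0155.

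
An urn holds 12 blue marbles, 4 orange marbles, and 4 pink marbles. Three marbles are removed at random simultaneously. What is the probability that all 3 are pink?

1/285

Unordered draws without replacement: count favorable combinations over C(20,3).
Favorable = C(12,0) · C(4,0) · C(4,3) = 4; total = C(20,3) = 1140.
P = 4/1140 = 1/285 ≈ 0.0035.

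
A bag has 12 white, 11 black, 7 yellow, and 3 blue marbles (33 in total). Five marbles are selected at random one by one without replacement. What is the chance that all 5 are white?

Unordered draws without replacement: count favorable combinations over C(33,5).
Favorable = C(12,5) · C(11,0) · C(7,0) · C(3,0) = 792; total = C(33,5) = 237336.
P = 792/237336 = 3/899 ≈ 0.0033.

3/899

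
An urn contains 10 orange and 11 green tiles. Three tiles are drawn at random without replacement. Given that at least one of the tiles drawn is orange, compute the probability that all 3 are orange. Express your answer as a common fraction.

P(all 3 orange) = C(10,3)/C(21,3) = 12/133; P(at least one orange) = 1 − C(11,3)/C(21,3) = 233/266.
Since 'all 3 orange' ⊆ 'at least one orange', P(all 3 | at least one) = 12/133 / 233/266 = 24/233 ≈ 0.1030.

24/233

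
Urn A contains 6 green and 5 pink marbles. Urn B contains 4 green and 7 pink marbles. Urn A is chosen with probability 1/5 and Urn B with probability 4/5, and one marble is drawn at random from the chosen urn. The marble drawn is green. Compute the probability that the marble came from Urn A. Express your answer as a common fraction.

P(green | Urn A) = 6/11; P(green | Urn B) = 4/11.
P(green) = 1/5·6/11 + 4/5·4/11 = 2/5.
By Bayes' rule, P(Urn A | green) = 6/55 / 2/5 = 3/11 ≈ 0.2727.

3/11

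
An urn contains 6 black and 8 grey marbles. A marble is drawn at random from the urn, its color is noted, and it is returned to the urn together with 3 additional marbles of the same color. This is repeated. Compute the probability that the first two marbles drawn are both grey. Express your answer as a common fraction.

44/119

After a grey draw the urn holds 11 grey out of 17.
P = (8/14)·(11/17) = 44/119 ≈ 0.3697.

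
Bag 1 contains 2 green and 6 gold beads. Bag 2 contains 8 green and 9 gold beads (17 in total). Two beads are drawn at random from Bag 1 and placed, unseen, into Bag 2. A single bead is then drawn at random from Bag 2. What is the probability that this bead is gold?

Condition on how many of the transferred beads are gold (from Bag 1: 6 gold of 8; then Bag 2 has 19 total).
  0 gold: C(6,0)C(2,2)/C(8,2) = 1/28; then P = 9/19
  1 gold: C(6,1)C(2,1)/C(8,2) = 3/7; then P = 10/19
  2 gold: C(6,2)C(2,0)/C(8,2) = 15/28; then P = 11/19
P(gold from Bag 2) = 21/38 ≈ 0.5526.

21/38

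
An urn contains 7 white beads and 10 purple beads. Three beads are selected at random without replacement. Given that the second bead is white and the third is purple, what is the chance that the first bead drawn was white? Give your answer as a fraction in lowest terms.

2/5

P(first=white and the second bead is white and the third is purple) = (7/17)·(6/16)·(10/15) = 7/68.
P(E) = Σ over first color = 7/68 + 21/136 = 35/136.
By Bayes, P(first=white | E) = 7/68 / 35/136 = 2/5 ≈ 0.4000.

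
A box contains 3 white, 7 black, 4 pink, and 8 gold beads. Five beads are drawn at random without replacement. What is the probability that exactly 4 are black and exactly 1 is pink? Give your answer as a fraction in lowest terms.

10/1881

Unordered draws without replacement: count favorable combinations over C(22,5).
Favorable = C(3,0) · C(7,4) · C(4,1) · C(8,0) = 140; total = C(22,5) = 26334.
P = 140/26334 = 10/1881 ≈ 0.0053.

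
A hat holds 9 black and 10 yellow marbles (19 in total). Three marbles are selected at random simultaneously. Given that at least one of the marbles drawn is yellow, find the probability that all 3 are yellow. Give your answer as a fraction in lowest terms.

P(all 3 yellow) = C(10,3)/C(19,3) = 40/323; P(at least one yellow) = 1 − C(9,3)/C(19,3) = 295/323.
Since 'all 3 yellow' ⊆ 'at least one yellow', P(all 3 | at least one) = 40/323 / 295/323 = 8/59 ≈ 0.1356.

8/59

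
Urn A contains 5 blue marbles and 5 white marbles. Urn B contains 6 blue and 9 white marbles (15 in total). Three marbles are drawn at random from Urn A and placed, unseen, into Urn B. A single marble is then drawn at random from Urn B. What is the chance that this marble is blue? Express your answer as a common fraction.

Condition on how many of the transferred marbles are blue (from Urn A: 5 blue of 10; then Urn B has 18 total).
  0 blue: C(5,0)C(5,3)/C(10,3) = 1/12; then P = 6/18
  1 blue: C(5,1)C(5,2)/C(10,3) = 5/12; then P = 7/18
  2 blue: C(5,2)C(5,1)/C(10,3) = 5/12; then P = 8/18
  3 blue: C(5,3)C(5,0)/C(10,3) = 1/12; then P = 9/18
P(blue from Urn B) = 5/12 ≈ 0.4167.

5/12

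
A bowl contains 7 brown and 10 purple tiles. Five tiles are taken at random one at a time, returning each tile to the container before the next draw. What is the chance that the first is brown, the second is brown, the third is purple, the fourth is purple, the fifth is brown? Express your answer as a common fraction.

34300/1419857

Multiply the conditional probability of each draw in order, with replacement (the composition resets each draw).
P = (7/17) · (7/17) · (10/17) · (10/17) · (7/17) = 34300/1419857 ≈ 0.0242.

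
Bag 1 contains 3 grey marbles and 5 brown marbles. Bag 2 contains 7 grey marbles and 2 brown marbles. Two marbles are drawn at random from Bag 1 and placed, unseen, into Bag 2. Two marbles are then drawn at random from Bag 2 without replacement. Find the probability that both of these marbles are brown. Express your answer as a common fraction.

27/385

Condition on how many of the transferred marbles are brown (from Bag 1: 5 brown of 8; then Bag 2 has 11 total).
  0 brown: C(5,0)C(3,2)/C(8,2) = 3/28; then P = C(2,2)/C(11,2) = 1/55
  1 brown: C(5,1)C(3,1)/C(8,2) = 15/28; then P = C(3,2)/C(11,2) = 3/55
  2 brown: C(5,2)C(3,0)/C(8,2) = 5/14; then P = C(4,2)/C(11,2) = 6/55
P(both brown) = 27/385 ≈ 0.0701.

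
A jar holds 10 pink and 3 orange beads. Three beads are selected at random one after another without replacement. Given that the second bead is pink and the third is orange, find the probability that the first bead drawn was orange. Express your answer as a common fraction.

P(first=orange and the second bead is pink and the third is orange) = (3/13)·(10/12)·(2/11) = 5/143.
P(E) = Σ over first color = 45/286 + 5/143 = 5/26.
By Bayes, P(first=orange | E) = 5/143 / 5/26 = 2/11 ≈ 0.1818.

2/11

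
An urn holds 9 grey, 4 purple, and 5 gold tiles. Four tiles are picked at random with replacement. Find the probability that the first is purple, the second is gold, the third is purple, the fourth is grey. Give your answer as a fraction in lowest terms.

Multiply the conditional probability of each draw in order, with replacement (the composition resets each draw).
P = (4/18) · (5/18) · (4/18) · (9/18) = 5/729 ≈ 0.0069.

5/729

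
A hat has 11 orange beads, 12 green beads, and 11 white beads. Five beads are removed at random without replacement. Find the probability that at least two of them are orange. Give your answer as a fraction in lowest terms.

Sum the hypergeometric tail for j = 2,…,5 orange beads.
Favorable = C(11,2)·C(23,3) + C(11,3)·C(23,2) + C(11,4)·C(23,1) + C(11,5)·C(23,0) = 147202; total = C(34,5) = 278256.
P = 147202/278256 = 6691/12648 ≈ 0.5290.

6691/12648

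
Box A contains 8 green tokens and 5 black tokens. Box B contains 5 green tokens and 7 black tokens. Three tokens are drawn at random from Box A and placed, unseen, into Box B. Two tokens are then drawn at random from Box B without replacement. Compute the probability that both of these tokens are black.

Condition on how many of the transferred tokens are black (from Box A: 5 black of 13; then Box B has 15 total).
  0 black: C(5,0)C(8,3)/C(13,3) = 28/143; then P = C(7,2)/C(15,2) = 1/5
  1 black: C(5,1)C(8,2)/C(13,3) = 70/143; then P = C(8,2)/C(15,2) = 4/15
  2 black: C(5,2)C(8,1)/C(13,3) = 40/143; then P = C(9,2)/C(15,2) = 12/35
  3 black: C(5,3)C(8,0)/C(13,3) = 5/143; then P = C(10,2)/C(15,2) = 3/7
P(both black) = 383/1365 ≈ 0.2806.

383/1365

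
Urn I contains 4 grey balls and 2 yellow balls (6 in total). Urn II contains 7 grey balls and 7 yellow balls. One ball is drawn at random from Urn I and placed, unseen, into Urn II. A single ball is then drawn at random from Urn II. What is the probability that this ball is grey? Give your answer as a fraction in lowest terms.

Condition on how many of the transferred balls are grey (from Urn I: 4 grey of 6; then Urn II has 15 total).
  0 grey: C(4,0)C(2,1)/C(6,1) = 1/3; then P = 7/15
  1 grey: C(4,1)C(2,0)/C(6,1) = 2/3; then P = 8/15
P(grey from Urn II) = 23/45 ≈ 0.5111.

23/45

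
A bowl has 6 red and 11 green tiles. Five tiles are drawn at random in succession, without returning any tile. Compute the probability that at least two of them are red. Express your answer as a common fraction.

1873/3094

Sum the hypergeometric tail for j = 2,…,5 red tiles.
Favorable = C(6,2)·C(11,3) + C(6,3)·C(11,2) + C(6,4)·C(11,1) + C(6,5)·C(11,0) = 3746; total = C(17,5) = 6188.
P = 3746/6188 = 1873/3094 ≈ 0.6054.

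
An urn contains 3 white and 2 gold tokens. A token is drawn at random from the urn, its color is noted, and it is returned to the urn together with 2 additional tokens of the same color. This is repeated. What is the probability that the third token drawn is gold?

2/5

Sum over the four possibilities for the first two draws (gold/not-gold each), tracking how the gold count and total change by +2 per draw.
P(third is gold) = 2/5 ≈ 0.4000. (In a Pólya urn every draw has the same marginal probability 2/5.)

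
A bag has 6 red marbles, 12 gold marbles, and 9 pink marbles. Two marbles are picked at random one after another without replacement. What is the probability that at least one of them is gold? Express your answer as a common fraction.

Use the complement: P(at least one gold) = 1 − P(no gold).
P(none) = C(15,2)/C(27,2) = 105/351.
So P = 1 − 105/351 = 82/117 ≈ 0.7009.

82/117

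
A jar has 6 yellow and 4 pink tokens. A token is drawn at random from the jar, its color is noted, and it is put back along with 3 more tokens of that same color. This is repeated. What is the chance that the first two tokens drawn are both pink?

After a pink draw the jar holds 7 pink out of 13.
P = (4/10)·(7/13) = 14/65 ≈ 0.2154.

14/65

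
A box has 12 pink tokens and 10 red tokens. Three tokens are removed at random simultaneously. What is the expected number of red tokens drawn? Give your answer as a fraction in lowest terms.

By linearity of expectation, E[X] = Σ P(draw i is red); by symmetry each draw (even without replacement) has P(red) = 10/22.
E[X] = 3 · 10/22 = 15/11 ≈ 1.3636.

15/11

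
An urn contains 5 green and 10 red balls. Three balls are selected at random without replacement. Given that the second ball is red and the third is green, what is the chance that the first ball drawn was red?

P(first=red and the second ball is red and the third is green) = (10/15)·(9/14)·(5/13) = 15/91.
P(E) = Σ over first color = 20/273 + 15/91 = 5/21.
By Bayes, P(first=red | E) = 15/91 / 5/21 = 9/13 ≈ 0.6923.

9/13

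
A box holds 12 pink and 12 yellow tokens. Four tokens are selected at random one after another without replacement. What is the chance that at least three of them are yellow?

Sum the hypergeometric tail for j = 3,…,4 yellow tokens.
Favorable = C(12,3)·C(12,1) + C(12,4)·C(12,0) = 3135; total = C(24,4) = 10626.
P = 3135/10626 = 95/322 ≈ 0.2950.

95/322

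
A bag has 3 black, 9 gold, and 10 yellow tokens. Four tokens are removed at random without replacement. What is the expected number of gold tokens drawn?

18/11

By linearity of expectation, E[X] = Σ P(draw i is gold); by symmetry each draw (even without replacement) has P(gold) = 9/22.
E[X] = 4 · 9/22 = 18/11 ≈ 1.6364.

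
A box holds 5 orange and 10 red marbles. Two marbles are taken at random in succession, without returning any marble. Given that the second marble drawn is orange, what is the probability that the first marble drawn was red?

P(first=red and the second marble drawn is orange) = (10/15)·(5/14) = 5/21.
P(the second marble drawn is orange) = Σ over first color = 2/21 + 5/21 = 1/3.
By Bayes, P(first=red | the second marble drawn is orange) = 5/21 / 1/3 = 5/7 ≈ 0.7143.

5/7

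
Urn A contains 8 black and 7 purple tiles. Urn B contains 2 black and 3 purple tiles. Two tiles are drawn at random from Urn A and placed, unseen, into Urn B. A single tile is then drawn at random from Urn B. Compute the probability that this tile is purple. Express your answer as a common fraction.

Condition on how many of the transferred tiles are purple (from Urn A: 7 purple of 15; then Urn B has 7 total).
  0 purple: C(7,0)C(8,2)/C(15,2) = 4/15; then P = 3/7
  1 purple: C(7,1)C(8,1)/C(15,2) = 8/15; then P = 4/7
  2 purple: C(7,2)C(8,0)/C(15,2) = 1/5; then P = 5/7
P(purple from Urn B) = 59/105 ≈ 0.5619.

59/105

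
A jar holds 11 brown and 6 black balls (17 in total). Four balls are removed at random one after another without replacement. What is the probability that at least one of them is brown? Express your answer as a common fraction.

Use the complement: P(at least one brown) = 1 − P(no brown).
P(none) = C(6,4)/C(17,4) = 15/2380.
So P = 1 − 15/2380 = 473/476 ≈ 0.9937.

473/476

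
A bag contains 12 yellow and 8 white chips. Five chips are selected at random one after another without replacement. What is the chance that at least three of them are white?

Sum the hypergeometric tail for j = 3,…,5 white chips.
Favorable = C(8,3)·C(12,2) + C(8,4)·C(12,1) + C(8,5)·C(12,0) = 4592; total = C(20,5) = 15504.
P = 4592/15504 = 287/969 ≈ 0.2962.

287/969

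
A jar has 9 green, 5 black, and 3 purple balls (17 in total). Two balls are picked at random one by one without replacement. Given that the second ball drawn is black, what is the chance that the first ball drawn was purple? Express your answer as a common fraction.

3/16

P(first=purple and the second ball drawn is black) = (3/17)·(5/16) = 15/272.
P(the second ball drawn is black) = Σ over first color = 45/272 + 5/68 + 15/272 = 5/17.
By Bayes, P(first=purple | the second ball drawn is black) = 15/272 / 5/17 = 3/16 ≈ 0.1875.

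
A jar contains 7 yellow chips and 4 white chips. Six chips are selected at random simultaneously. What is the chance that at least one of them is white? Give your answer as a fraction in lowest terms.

Use the complement: P(at least one white) = 1 − P(no white).
P(none) = C(7,6)/C(11,6) = 7/462.
So P = 1 − 7/462 = 65/66 ≈ 0.9848.

65/66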